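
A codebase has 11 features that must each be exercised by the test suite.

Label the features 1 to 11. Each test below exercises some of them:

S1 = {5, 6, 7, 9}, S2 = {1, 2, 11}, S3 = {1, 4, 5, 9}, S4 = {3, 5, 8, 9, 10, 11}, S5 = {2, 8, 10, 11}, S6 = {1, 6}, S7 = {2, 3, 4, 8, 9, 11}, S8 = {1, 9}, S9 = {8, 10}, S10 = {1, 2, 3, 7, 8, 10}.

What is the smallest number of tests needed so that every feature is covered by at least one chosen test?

S1 and S7 and S10 together: S1 ∪ S7 ∪ S10 = {1, 2, 3, 4, 5, 6, 7, 8, 9, 10, 11} — every feature is covered.
No 2 of the 10 tests cover everything (all 45 combinations miss at least one feature), so 3 is optimal.

3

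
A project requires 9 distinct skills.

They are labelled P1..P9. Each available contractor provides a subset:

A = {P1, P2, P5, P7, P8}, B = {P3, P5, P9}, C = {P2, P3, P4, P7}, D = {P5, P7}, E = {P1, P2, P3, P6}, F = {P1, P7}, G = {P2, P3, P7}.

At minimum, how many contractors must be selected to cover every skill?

A and B and C and E together: A ∪ B ∪ C ∪ E = {P1, P2, P3, P4, P5, P6, P7, P8, P9} — every skill is covered.
No 3 of the 7 contractors cover everything (all 35 combinations miss at least one skill), so 4 is optimal.

4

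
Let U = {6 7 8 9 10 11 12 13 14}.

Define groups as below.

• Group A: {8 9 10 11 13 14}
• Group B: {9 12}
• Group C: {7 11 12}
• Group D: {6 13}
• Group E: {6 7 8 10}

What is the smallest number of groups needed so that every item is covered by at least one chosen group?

A, C, and E cover everything between them: the union {6, 7, 8, 9, 10, 11, 12, 13, 14} is all of U.
Only A contains 14, so A is forced; the remaining 3 items need at least 2 more groups (each remaining group adds at most 2) — so at least 3 groups are needed, and 3 is optimal.

3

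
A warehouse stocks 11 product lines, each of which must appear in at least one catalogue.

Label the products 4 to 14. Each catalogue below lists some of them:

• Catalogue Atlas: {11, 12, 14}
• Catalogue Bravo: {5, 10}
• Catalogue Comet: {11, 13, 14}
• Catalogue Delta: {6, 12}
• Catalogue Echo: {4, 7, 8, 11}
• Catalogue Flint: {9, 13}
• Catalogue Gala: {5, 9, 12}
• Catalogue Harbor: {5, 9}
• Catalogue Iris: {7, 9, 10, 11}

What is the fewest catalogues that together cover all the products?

Bravo and Comet and Delta and Echo and Flint together: Bravo ∪ Comet ∪ Delta ∪ Echo ∪ Flint = {4, 5, 6, 7, 8, 9, 10, 11, 12, 13, 14} — every product is covered.
No 4 of the 9 catalogues cover everything (all 126 combinations miss at least one product), so 5 is optimal.

5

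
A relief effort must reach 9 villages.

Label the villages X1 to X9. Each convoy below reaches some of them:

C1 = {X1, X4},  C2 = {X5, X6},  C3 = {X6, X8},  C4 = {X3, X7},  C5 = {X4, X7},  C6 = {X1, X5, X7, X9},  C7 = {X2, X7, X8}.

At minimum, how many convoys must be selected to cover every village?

C1 and C3 and C4 and C6 and C7 together: C1 ∪ C3 ∪ C4 ∪ C6 ∪ C7 = {X1, X2, X3, X4, X5, X6, X7, X8, X9} — every village is covered.
No 4 of the 7 convoys cover everything (all 35 combinations miss at least one village), so 5 is optimal.

5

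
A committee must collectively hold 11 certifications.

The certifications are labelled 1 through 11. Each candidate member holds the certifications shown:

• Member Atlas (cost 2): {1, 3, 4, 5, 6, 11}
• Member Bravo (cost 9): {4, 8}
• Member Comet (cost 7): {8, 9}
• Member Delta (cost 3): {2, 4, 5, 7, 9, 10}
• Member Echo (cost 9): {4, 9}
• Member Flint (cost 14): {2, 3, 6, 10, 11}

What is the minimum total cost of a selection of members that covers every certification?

Atlas, Comet, Delta together cover every certification (Atlas ∪ Comet ∪ Delta = {1, 2, 3, 4, 5, 6, 7, 8, 9, 10, 11}); total cost 2 + 7 + 3 = 12.
No covering selection has total cost below 12.

12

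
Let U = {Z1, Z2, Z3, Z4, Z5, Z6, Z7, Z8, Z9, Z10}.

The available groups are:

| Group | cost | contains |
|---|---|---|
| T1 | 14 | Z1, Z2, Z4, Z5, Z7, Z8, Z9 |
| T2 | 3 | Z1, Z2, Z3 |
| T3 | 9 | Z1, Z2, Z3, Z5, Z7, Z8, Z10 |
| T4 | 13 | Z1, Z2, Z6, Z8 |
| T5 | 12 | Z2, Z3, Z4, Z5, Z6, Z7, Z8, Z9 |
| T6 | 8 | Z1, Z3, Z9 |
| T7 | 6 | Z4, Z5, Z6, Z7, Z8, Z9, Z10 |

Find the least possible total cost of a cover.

T2, T7 together cover every point (T2 ∪ T7 = {Z1, Z2, Z3, Z4, Z5, Z6, Z7, Z8, Z9, Z10}); total cost 3 + 6 = 9.
No covering selection has total cost below 9.

9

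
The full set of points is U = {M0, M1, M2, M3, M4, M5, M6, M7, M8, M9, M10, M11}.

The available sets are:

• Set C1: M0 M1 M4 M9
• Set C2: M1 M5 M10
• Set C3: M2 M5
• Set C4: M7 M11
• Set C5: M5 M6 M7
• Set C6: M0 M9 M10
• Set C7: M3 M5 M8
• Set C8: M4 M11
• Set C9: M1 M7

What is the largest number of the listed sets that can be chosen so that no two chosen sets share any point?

C3, C6, C8, C9 are pairwise disjoint (C3={M2,M5}; C6={M0,M9,M10}; C8={M4,M11}; C9={M1,M7}).
Every remaining set overlaps one of these, and no 5 of the listed sets are pairwise disjoint, so 4 is the maximum.

4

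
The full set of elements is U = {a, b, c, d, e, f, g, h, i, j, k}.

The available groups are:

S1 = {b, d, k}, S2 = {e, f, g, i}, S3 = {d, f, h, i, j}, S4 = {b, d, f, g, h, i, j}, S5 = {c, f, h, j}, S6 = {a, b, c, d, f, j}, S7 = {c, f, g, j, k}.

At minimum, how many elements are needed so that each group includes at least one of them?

The 2 elements {d, f} hit every group.
The groups S1, S5 are pairwise disjoint, so any hitting set needs a separate element for each — at least 2. Hence 2 is optimal.

2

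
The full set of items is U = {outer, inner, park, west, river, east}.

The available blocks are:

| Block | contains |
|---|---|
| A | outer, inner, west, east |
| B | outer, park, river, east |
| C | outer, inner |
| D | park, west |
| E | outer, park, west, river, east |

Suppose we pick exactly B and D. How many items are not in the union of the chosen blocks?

Union of B, D = {outer, park, west, river, east}.
Not covered: inner — 1 item.

1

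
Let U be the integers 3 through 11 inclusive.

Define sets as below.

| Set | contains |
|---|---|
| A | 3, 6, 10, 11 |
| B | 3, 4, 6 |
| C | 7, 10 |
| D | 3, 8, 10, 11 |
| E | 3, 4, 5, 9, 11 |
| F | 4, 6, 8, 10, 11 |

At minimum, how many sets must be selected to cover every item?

C, E, and F cover everything between them: the union {3, 4, 5, 6, 7, 8, 9, 10, 11} is all of U.
Only E contains 5, so E is forced; the remaining 4 items need at least 2 more sets (each remaining set adds at most 3) — so at least 3 sets are needed, and 3 is optimal.

3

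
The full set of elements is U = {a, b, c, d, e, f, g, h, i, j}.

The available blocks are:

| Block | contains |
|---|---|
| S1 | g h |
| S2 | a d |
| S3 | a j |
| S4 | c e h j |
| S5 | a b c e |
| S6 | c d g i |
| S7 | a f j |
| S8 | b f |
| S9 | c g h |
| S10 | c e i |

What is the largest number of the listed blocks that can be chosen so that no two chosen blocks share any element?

4

S1, S3, S8, S10 are pairwise disjoint (S1={g,h}; S3={a,j}; S8={b,f}; S10={c,e,i}).
Every remaining block overlaps one of these, and no 5 of the listed blocks are pairwise disjoint, so 4 is the maximum.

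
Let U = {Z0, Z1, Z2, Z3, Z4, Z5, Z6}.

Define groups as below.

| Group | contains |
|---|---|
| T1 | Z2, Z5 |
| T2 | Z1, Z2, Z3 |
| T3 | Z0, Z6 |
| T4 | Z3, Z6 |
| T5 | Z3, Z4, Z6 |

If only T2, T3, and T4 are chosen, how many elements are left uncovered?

Union of T2, T3, T4 = {Z0, Z1, Z2, Z3, Z6}.
Not covered: Z4, Z5 — 2 elements.

2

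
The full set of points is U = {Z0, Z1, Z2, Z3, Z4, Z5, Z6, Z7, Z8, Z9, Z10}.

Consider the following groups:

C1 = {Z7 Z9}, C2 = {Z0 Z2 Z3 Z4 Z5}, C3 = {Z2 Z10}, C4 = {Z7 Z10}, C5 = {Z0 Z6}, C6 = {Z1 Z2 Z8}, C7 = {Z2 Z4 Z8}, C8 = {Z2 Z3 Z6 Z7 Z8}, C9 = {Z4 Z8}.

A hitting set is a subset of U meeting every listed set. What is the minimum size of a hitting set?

4

The 4 points {Z2, Z6, Z7, Z8} hit every group.
The groups C1, C3, C5, C9 are pairwise disjoint, so any hitting set needs a separate point for each — at least 4. Hence 4 is optimal.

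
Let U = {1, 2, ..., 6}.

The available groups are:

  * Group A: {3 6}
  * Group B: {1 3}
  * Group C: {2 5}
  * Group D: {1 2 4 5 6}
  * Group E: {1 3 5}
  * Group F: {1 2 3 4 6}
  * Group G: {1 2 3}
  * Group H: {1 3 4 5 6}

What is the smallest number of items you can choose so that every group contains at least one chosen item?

2

T = {2, 3} meets every group (each contains at least one member of T), and |T| = 2.
The groups B, C are pairwise disjoint, so any hitting set needs a separate item for each — at least 2. Hence 2 is optimal.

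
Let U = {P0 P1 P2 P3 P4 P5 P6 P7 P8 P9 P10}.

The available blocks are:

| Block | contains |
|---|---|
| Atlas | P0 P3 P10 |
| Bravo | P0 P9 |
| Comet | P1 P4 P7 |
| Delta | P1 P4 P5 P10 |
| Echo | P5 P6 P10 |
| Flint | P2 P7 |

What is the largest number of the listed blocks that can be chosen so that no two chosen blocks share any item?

Bravo, Delta, Flint are pairwise disjoint (Bravo={P0,P9}; Delta={P1,P4,P5,P10}; Flint={P2,P7}).
Every remaining block overlaps one of these, and no 4 of the listed blocks are pairwise disjoint, so 3 is the maximum.

3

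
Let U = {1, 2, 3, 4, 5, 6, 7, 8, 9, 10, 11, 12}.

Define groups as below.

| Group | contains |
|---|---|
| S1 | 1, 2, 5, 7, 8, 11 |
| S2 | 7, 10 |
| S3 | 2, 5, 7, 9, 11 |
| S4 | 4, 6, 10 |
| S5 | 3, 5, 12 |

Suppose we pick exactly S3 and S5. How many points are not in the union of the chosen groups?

5

Union of S3, S5 = {2, 3, 5, 7, 9, 11, 12}.
Not covered: 1, 4, 6, 8, 10 — 5 points.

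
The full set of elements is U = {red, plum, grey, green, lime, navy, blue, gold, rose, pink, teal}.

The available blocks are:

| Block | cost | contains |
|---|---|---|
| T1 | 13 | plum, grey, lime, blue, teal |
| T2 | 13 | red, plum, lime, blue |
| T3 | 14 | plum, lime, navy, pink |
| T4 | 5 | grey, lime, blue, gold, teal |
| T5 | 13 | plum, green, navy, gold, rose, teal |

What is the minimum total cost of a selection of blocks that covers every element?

T2, T3, T4, T5 together cover every element (T2 ∪ T3 ∪ T4 ∪ T5 = {red, plum, grey, green, lime, navy, blue, gold, rose, pink, teal}); total cost 13 + 14 + 5 + 13 = 45.
No covering selection has total cost below 45.

45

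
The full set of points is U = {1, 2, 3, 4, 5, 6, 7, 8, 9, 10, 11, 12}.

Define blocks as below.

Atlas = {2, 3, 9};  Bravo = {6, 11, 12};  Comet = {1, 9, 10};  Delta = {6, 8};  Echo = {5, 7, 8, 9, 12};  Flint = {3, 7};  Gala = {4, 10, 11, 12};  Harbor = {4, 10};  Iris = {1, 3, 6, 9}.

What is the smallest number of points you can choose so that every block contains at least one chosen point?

Take H = {2, 6, 7, 10}. Each listed block contains at least one of these, so H is a hitting set of size 4.
No choice of 3 points meets every block, so 4 is the minimum.

4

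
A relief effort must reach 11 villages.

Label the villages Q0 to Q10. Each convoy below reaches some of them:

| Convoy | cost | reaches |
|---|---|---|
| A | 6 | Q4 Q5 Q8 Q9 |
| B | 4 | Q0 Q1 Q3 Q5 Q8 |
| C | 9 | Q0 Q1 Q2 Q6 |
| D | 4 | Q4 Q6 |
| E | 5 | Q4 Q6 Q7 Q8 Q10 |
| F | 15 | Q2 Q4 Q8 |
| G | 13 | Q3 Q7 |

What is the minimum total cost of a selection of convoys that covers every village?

24

A, B, C, E together cover every village (A ∪ B ∪ C ∪ E = {Q0, Q1, Q2, Q3, Q4, Q5, Q6, Q7, Q8, Q9, Q10}); total cost 6 + 4 + 9 + 5 = 24.
No covering selection has total cost below 24.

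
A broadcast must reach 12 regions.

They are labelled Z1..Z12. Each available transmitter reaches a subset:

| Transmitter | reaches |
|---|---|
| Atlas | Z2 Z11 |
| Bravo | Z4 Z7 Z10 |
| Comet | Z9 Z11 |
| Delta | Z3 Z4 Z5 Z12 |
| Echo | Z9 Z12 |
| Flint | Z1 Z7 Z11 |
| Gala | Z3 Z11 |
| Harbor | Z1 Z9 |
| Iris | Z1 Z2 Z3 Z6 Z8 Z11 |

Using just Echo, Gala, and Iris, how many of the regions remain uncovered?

4

Union of Echo, Gala, Iris = {Z1, Z2, Z3, Z6, Z8, Z9, Z11, Z12}.
Not covered: Z4, Z5, Z7, Z10 — 4 regions.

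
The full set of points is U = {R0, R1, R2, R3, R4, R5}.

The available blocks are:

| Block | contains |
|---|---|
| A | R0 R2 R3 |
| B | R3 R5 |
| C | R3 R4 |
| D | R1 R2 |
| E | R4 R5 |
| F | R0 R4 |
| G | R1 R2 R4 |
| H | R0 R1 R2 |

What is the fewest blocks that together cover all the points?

Take {A, E, H}. Their union is {R0, R1, R2, R3, R4, R5}, which is all 6 points.
No 2 of the 8 blocks cover everything (all 28 combinations miss at least one point), so 3 is optimal.

3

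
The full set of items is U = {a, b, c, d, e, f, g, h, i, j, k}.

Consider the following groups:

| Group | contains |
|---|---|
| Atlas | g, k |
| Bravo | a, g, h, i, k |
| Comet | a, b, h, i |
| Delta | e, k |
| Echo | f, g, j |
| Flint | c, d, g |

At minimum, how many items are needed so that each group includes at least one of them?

The 3 items {b, g, k} hit every group.
The groups Comet, Delta, Echo are pairwise disjoint, so any hitting set needs a separate item for each — at least 3. Hence 3 is optimal.

3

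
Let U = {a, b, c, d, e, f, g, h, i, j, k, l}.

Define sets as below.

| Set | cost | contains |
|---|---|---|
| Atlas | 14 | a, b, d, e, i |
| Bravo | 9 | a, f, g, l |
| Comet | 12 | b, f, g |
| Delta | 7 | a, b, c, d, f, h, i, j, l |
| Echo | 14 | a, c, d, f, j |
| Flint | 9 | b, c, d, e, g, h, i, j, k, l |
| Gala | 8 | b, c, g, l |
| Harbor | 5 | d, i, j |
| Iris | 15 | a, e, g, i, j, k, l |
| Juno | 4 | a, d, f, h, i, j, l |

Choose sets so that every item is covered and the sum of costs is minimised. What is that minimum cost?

Flint, Juno together cover every item (Flint ∪ Juno = {a, b, c, d, e, f, g, h, i, j, k, l}); total cost 9 + 4 = 13.
No covering selection has total cost below 13.

13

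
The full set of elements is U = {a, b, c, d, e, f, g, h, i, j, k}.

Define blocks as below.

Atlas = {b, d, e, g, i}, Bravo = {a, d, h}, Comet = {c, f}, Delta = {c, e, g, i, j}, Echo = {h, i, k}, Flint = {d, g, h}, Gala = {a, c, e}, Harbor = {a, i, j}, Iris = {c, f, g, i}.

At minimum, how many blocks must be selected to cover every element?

Atlas, Comet, Echo, and Harbor cover everything between them: the union {a, b, c, d, e, f, g, h, i, j, k} is all of U.
Only Atlas contains b, so Atlas is forced; the remaining 6 elements need at least 3 more blocks (each remaining block adds at most 2) — so at least 4 blocks are needed, and 4 is optimal.

4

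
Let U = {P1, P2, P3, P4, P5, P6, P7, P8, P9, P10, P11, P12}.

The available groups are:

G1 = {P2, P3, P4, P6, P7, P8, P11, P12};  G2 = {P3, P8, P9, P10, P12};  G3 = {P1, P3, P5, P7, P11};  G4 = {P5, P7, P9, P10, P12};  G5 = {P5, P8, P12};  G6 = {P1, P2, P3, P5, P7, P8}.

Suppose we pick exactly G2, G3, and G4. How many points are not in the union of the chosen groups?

3

Union of G2, G3, G4 = {P1, P3, P5, P7, P8, P9, P10, P11, P12}.
Not covered: P2, P4, P6 — 3 points.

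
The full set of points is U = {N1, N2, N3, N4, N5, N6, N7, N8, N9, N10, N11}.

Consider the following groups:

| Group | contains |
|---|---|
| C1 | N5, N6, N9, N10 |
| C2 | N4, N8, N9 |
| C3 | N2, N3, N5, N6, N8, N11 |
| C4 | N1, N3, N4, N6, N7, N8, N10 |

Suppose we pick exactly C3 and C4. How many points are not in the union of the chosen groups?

Union of C3, C4 = {N1, N2, N3, N4, N5, N6, N7, N8, N10, N11}.
Not covered: N9 — 1 point.

1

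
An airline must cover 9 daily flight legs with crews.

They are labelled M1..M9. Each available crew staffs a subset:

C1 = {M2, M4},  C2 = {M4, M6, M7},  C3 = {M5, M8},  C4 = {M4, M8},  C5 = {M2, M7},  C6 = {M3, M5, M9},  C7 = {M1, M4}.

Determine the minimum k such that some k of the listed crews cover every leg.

C2 and C3 and C5 and C6 and C7 together: C2 ∪ C3 ∪ C5 ∪ C6 ∪ C7 = {M1, M2, M3, M4, M5, M6, M7, M8, M9} — every leg is covered.
No 4 of the 7 crews cover everything (all 35 combinations miss at least one leg), so 5 is optimal.

5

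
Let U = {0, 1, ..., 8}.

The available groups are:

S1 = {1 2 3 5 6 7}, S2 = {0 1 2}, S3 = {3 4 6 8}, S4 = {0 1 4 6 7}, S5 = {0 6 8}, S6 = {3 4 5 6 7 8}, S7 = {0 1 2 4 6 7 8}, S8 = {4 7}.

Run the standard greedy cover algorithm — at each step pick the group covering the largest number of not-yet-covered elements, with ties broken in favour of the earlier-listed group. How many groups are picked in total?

2

Greedy: pick S7 (covers 7 new) → pick S1 (covers 2 new). Total picks: 2.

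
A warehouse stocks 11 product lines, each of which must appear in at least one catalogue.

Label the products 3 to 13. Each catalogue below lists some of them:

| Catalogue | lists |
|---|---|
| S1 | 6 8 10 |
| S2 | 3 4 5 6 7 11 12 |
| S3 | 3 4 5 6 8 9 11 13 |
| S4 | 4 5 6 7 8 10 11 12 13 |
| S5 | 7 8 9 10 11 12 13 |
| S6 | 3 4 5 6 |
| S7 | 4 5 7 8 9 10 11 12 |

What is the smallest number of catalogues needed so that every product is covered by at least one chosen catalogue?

2

S3 and S7 together: S3 ∪ S7 = {3, 4, 5, 6, 7, 8, 9, 10, 11, 12, 13} — every product is covered.
No single catalogue has all 11 products (the largest, S4, has 9), so 2 is optimal.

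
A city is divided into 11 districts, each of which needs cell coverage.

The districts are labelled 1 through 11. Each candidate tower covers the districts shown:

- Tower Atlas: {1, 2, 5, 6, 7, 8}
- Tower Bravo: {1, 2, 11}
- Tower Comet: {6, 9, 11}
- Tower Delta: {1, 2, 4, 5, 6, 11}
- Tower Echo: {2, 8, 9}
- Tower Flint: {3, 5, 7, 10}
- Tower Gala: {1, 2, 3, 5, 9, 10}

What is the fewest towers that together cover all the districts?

3

Take {Atlas, Delta, Gala}. Their union is {1, 2, 3, 4, 5, 6, 7, 8, 9, 10, 11}, which is all 11 districts.
Only Delta contains 4, so Delta is forced; the remaining 5 districts need at least 2 more towers (each remaining tower adds at most 3) — so at least 3 towers are needed, and 3 is optimal.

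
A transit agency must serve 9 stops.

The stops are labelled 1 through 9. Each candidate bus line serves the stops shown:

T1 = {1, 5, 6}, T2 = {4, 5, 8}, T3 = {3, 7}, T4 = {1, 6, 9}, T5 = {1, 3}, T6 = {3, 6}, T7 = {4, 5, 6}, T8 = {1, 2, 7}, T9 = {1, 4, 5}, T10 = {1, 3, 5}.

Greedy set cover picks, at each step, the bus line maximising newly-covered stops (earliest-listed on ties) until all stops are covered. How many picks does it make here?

Greedy: pick T1 (covers 3 new) → pick T2 (covers 2 new) → pick T3 (covers 2 new) → pick T4 (covers 1 new) → pick T8 (covers 1 new). Total picks: 5.
(The true minimum cover uses only 4 bus lines, so greedy is not optimal here.)

5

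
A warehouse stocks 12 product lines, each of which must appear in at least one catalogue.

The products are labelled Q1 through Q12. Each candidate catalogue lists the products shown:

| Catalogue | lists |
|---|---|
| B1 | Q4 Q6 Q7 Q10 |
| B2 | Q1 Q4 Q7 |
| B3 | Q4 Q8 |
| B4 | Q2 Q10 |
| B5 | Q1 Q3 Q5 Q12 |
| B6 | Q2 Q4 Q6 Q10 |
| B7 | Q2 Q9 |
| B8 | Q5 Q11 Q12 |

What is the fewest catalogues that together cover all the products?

Take {B1, B3, B5, B7, B8}. Their union is {Q1, Q2, Q3, Q4, Q5, Q6, Q7, Q8, Q9, Q10, Q11, Q12}, which is all 12 products.
No 4 of the 8 catalogues cover everything (all 70 combinations miss at least one product), so 5 is optimal.

5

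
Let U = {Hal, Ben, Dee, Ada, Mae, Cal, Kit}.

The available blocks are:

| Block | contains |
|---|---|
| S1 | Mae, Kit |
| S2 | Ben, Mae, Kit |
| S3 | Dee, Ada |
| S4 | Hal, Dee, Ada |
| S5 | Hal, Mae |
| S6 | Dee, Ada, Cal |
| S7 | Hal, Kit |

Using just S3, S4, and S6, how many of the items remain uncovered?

Union of S3, S4, S6 = {Hal, Dee, Ada, Cal}.
Not covered: Ben, Mae, Kit — 3 items.

3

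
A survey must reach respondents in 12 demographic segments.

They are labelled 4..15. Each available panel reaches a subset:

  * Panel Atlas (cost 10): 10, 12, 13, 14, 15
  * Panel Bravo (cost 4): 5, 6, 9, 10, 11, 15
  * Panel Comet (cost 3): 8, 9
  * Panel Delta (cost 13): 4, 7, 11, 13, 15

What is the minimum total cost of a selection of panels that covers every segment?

Atlas, Bravo, Comet, Delta together cover every segment (Atlas ∪ Bravo ∪ Comet ∪ Delta = {4, 5, 6, 7, 8, 9, 10, 11, 12, 13, 14, 15}); total cost 10 + 4 + 3 + 13 = 30.
No covering selection has total cost below 30.

30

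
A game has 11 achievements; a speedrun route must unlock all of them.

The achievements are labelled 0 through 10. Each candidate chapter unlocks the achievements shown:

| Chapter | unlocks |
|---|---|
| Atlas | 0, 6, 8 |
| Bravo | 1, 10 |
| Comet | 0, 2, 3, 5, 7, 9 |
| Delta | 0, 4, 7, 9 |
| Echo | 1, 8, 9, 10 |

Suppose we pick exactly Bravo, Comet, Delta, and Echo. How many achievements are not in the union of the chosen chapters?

Union of Bravo, Comet, Delta, Echo = {0, 1, 2, 3, 4, 5, 7, 8, 9, 10}.
Not covered: 6 — 1 achievement.

1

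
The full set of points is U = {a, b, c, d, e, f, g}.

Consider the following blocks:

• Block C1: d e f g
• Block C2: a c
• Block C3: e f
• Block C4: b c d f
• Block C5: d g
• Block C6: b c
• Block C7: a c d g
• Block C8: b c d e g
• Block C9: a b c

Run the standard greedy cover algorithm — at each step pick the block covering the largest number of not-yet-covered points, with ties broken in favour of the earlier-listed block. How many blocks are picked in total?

3

Greedy: pick C8 (covers 5 new) → pick C1 (covers 1 new) → pick C2 (covers 1 new). Total picks: 3.
(The true minimum cover uses only 2 blocks, so greedy is not optimal here.)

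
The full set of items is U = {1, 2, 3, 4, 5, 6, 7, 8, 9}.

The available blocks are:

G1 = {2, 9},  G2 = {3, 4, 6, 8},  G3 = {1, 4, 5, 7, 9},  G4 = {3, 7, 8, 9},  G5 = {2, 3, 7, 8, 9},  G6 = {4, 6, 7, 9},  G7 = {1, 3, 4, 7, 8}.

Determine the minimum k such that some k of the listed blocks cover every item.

G1 and G2 and G3 together: G1 ∪ G2 ∪ G3 = {1, 2, 3, 4, 5, 6, 7, 8, 9} — every item is covered.
Only G3 contains 5, so G3 is forced; the remaining 4 items need at least 2 more blocks (each remaining block adds at most 3) — so at least 3 blocks are needed, and 3 is optimal.

3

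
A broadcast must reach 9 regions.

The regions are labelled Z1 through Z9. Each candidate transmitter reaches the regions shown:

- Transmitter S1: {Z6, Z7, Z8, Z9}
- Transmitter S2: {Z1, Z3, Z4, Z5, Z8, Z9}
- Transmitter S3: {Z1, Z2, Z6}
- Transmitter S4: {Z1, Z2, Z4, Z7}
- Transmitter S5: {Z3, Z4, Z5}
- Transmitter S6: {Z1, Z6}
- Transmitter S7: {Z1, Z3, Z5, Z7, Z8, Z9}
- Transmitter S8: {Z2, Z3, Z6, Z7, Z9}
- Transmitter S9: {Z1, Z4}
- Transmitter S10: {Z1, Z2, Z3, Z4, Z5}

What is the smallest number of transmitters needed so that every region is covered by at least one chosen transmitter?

Take {S2, S8}. Their union is {Z1, Z2, Z3, Z4, Z5, Z6, Z7, Z8, Z9}, which is all 9 regions.
No single transmitter has all 9 regions (the largest, S2, has 6), so 2 is optimal.

2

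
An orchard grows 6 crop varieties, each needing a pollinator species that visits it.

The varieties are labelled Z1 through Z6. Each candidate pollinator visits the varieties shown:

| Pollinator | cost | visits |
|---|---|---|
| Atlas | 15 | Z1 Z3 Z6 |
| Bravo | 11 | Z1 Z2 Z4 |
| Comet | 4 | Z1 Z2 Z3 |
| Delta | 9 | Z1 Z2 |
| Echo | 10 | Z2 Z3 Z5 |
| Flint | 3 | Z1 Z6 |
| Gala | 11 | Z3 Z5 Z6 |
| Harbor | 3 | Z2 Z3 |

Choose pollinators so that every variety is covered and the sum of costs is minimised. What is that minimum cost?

22

Bravo, Gala together cover every variety (Bravo ∪ Gala = {Z1, Z2, Z3, Z4, Z5, Z6}); total cost 11 + 11 = 22.
The greedy pick Comet, Flint, Echo, Bravo costs 28; no covering selection beats 22.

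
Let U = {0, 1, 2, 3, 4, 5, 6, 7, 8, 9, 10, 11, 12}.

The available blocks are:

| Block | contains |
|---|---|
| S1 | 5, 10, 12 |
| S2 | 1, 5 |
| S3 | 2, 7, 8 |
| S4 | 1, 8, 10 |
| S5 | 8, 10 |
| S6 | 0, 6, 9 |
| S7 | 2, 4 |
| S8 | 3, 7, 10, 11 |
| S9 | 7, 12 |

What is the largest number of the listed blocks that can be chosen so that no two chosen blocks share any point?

5

S2, S5, S6, S7, S9 are pairwise disjoint (S2={1,5}; S5={8,10}; S6={0,6,9}; S7={2,4}; S9={7,12}).
Every remaining block overlaps one of these, and no 6 of the listed blocks are pairwise disjoint, so 5 is the maximum.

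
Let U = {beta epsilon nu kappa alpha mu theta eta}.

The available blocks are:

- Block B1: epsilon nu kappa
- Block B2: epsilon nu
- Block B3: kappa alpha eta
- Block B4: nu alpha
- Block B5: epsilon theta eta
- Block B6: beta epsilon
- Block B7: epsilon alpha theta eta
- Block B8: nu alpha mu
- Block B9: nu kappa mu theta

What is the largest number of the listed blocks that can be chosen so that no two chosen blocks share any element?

B3, B6 are pairwise disjoint (B3={kappa,alpha,eta}; B6={beta,epsilon}).
Every remaining block overlaps one of these, and no 3 of the listed blocks are pairwise disjoint, so 2 is the maximum.

2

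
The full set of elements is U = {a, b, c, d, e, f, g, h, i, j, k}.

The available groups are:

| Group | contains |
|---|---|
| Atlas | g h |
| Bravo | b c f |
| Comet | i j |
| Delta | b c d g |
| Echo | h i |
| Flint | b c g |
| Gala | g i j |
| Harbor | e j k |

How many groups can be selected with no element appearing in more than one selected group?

Atlas, Bravo, Comet are pairwise disjoint (Atlas={g,h}; Bravo={b,c,f}; Comet={i,j}).
Every remaining group overlaps one of these, and no 4 of the listed groups are pairwise disjoint, so 3 is the maximum.

3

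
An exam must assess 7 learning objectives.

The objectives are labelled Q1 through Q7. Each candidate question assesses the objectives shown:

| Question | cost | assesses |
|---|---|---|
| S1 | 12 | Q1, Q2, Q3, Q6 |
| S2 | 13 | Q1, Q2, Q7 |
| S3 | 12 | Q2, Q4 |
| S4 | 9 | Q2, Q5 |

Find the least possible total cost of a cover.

46

S1, S2, S3, S4 together cover every objective (S1 ∪ S2 ∪ S3 ∪ S4 = {Q1, Q2, Q3, Q4, Q5, Q6, Q7}); total cost 12 + 13 + 12 + 9 = 46.
No covering selection has total cost below 46.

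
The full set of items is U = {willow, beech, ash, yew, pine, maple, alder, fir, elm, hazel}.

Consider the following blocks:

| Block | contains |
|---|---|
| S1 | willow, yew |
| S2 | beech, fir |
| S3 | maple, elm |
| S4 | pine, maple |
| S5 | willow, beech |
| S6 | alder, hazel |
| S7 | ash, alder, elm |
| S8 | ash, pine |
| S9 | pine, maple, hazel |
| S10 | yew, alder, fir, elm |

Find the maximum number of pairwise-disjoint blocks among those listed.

S1, S2, S3, S6, S8 are pairwise disjoint (S1={willow,yew}; S2={beech,fir}; S3={maple,elm}; S6={alder,hazel}; S8={ash,pine}).
Every remaining block overlaps one of these, and no 6 of the listed blocks are pairwise disjoint, so 5 is the maximum.

5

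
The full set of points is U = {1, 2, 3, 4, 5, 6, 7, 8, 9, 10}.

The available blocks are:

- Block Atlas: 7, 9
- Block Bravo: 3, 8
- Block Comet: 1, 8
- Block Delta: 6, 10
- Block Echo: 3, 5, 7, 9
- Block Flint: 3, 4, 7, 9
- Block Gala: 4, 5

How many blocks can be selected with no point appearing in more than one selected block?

Atlas, Comet, Delta, Gala are pairwise disjoint (Atlas={7,9}; Comet={1,8}; Delta={6,10}; Gala={4,5}).
Every remaining block overlaps one of these, and no 5 of the listed blocks are pairwise disjoint, so 4 is the maximum.

4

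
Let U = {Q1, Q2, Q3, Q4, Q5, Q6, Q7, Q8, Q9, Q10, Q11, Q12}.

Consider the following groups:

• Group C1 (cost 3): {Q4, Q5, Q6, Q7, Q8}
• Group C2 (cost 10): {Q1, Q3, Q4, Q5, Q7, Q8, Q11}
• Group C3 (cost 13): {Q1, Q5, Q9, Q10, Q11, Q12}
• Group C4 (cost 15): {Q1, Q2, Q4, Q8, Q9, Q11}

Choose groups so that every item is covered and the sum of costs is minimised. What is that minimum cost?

C1, C2, C3, C4 together cover every item (C1 ∪ C2 ∪ C3 ∪ C4 = {Q1, Q2, Q3, Q4, Q5, Q6, Q7, Q8, Q9, Q10, Q11, Q12}); total cost 3 + 10 + 13 + 15 = 41.
No covering selection has total cost below 41.

41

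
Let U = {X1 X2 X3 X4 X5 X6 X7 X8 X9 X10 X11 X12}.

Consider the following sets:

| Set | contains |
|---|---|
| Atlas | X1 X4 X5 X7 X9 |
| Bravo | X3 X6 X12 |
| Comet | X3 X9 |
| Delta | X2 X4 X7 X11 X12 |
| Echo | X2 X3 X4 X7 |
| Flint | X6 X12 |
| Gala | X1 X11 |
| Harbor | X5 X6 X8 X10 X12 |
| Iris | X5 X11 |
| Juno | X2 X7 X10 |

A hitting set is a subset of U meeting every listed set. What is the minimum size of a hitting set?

Take H = {X3, X6, X7, X11}. Each listed set contains at least one of these, so H is a hitting set of size 4.
The sets Comet, Flint, Iris, Juno are pairwise disjoint, so any hitting set needs a separate point for each — at least 4. Hence 4 is optimal.

4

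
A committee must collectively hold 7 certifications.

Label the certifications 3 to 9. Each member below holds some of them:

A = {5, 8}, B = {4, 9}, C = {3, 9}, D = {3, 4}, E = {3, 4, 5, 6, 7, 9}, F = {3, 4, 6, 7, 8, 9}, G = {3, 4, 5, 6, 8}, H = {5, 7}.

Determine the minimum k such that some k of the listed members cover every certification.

2

Take {F, H}. Their union is {3, 4, 5, 6, 7, 8, 9}, which is all 7 certifications.
No single member has all 7 certifications (the largest, E, has 6), so 2 is optimal.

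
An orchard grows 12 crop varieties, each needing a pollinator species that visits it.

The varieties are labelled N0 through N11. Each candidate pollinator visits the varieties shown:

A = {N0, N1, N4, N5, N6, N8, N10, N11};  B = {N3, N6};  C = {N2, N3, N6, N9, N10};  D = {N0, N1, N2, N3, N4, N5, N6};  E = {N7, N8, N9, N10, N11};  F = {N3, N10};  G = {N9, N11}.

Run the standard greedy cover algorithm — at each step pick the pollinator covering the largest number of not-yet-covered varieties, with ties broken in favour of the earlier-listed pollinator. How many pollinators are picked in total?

3

Greedy: pick A (covers 8 new) → pick C (covers 3 new) → pick E (covers 1 new). Total picks: 3.
(The true minimum cover uses only 2 pollinators, so greedy is not optimal here.)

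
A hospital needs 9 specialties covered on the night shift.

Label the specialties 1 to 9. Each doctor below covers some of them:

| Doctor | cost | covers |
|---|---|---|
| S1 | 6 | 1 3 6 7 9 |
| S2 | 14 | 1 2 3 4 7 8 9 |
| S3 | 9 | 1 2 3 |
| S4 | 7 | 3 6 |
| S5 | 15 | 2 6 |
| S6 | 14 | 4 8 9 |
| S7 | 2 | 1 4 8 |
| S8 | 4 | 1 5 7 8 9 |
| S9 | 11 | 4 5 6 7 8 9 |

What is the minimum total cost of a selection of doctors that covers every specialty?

S3, S9 together cover every specialty (S3 ∪ S9 = {1, 2, 3, 4, 5, 6, 7, 8, 9}); total cost 9 + 11 = 20.
The greedy pick S7, S8, S1, S3 costs 21; no covering selection beats 20.

20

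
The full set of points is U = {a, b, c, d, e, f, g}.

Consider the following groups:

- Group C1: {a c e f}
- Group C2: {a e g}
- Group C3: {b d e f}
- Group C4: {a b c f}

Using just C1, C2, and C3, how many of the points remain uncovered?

0

Union of C1, C2, C3 = {a, b, c, d, e, f, g} — that's every point, so 0 are uncovered.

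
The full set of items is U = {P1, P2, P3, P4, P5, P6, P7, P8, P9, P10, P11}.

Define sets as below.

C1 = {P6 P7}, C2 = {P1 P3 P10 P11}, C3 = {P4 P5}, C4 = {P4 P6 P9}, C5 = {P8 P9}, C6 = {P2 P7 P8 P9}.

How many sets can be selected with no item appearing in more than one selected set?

4

C1, C2, C3, C5 are pairwise disjoint (C1={P6,P7}; C2={P1,P3,P10,P11}; C3={P4,P5}; C5={P8,P9}).
Every remaining set overlaps one of these, and no 5 of the listed sets are pairwise disjoint, so 4 is the maximum.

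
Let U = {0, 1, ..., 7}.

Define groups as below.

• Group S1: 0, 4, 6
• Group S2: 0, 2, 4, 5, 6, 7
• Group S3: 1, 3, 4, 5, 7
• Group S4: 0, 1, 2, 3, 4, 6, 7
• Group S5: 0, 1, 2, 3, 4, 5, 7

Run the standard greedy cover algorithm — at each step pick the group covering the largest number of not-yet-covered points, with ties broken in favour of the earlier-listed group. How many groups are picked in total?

2

Greedy: pick S4 (covers 7 new) → pick S2 (covers 1 new). Total picks: 2.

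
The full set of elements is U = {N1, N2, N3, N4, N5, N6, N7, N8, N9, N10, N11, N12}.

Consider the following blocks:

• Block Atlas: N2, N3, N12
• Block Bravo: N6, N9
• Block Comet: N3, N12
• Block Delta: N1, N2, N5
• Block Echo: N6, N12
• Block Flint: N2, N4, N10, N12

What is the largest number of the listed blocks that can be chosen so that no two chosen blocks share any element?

3

Bravo, Comet, Delta are pairwise disjoint (Bravo={N6,N9}; Comet={N3,N12}; Delta={N1,N2,N5}).
Every remaining block overlaps one of these, and no 4 of the listed blocks are pairwise disjoint, so 3 is the maximum.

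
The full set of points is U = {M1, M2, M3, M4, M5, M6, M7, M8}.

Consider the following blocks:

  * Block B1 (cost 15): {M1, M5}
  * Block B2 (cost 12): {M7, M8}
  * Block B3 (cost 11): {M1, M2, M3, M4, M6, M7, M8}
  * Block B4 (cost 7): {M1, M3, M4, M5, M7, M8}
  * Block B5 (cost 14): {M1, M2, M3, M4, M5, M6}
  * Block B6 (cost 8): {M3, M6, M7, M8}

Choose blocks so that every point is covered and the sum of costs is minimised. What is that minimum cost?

B3, B4 together cover every point (B3 ∪ B4 = {M1, M2, M3, M4, M5, M6, M7, M8}); total cost 11 + 7 = 18.
No covering selection has total cost below 18.

18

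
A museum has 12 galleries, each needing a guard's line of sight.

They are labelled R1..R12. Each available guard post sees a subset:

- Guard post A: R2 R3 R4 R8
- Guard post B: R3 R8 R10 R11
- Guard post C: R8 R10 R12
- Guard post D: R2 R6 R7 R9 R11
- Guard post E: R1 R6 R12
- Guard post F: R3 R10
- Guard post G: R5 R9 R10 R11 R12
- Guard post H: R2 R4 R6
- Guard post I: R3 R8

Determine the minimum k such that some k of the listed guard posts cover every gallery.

Take {A, D, E, G}. Their union is {R1, R2, R3, R4, R5, R6, R7, R8, R9, R10, R11, R12}, which is all 12 galleries.
Only E contains R1, so E is forced; the remaining 9 galleries need at least 3 more guard posts (each remaining guard post adds at most 4) — so at least 4 guard posts are needed, and 4 is optimal.

4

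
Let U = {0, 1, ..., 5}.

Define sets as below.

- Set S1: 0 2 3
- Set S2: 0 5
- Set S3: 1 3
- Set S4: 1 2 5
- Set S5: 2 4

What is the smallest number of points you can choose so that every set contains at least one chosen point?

3

Take H = {2, 3, 5}. Each listed set contains at least one of these, so H is a hitting set of size 3.
The sets S2, S3, S5 are pairwise disjoint, so any hitting set needs a separate point for each — at least 3. Hence 3 is optimal.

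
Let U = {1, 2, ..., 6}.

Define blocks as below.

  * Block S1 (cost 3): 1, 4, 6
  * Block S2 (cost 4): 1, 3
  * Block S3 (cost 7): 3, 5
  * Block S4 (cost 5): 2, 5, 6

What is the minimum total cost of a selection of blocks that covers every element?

12

S1, S2, S4 together cover every element (S1 ∪ S2 ∪ S4 = {1, 2, 3, 4, 5, 6}); total cost 3 + 4 + 5 = 12.
No covering selection has total cost below 12.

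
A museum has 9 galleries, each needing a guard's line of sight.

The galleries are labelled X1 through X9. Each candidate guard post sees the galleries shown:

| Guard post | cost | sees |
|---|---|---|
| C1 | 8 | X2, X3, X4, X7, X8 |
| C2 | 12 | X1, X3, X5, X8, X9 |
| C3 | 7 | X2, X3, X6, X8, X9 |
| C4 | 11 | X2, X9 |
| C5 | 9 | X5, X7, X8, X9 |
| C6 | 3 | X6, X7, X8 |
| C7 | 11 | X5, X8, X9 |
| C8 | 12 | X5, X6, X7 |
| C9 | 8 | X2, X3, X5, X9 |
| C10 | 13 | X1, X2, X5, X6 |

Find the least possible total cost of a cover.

23

C1, C2, C6 together cover every gallery (C1 ∪ C2 ∪ C6 = {X1, X2, X3, X4, X5, X6, X7, X8, X9}); total cost 8 + 12 + 3 = 23.
The greedy pick C6, C9, C1, C2 costs 31; no covering selection beats 23.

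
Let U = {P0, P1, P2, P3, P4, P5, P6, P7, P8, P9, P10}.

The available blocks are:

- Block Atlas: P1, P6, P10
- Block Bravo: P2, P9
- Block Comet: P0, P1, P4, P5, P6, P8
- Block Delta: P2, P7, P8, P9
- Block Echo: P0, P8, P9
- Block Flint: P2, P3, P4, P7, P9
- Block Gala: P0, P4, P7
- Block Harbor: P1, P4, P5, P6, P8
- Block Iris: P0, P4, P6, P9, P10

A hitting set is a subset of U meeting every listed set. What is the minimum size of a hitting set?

3

H = {P0, P2, P6} meets every block (each contains at least one member of H), and |H| = 3.
The blocks Atlas, Bravo, Gala are pairwise disjoint, so any hitting set needs a separate element for each — at least 3. Hence 3 is optimal.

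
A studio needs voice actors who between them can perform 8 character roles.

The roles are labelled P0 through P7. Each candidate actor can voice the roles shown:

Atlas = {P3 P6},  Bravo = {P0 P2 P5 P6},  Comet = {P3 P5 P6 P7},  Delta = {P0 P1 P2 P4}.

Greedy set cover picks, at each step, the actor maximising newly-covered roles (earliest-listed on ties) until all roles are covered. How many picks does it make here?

3

Greedy: pick Bravo (covers 4 new) → pick Comet (covers 2 new) → pick Delta (covers 2 new). Total picks: 3.
(The true minimum cover uses only 2 actors, so greedy is not optimal here.)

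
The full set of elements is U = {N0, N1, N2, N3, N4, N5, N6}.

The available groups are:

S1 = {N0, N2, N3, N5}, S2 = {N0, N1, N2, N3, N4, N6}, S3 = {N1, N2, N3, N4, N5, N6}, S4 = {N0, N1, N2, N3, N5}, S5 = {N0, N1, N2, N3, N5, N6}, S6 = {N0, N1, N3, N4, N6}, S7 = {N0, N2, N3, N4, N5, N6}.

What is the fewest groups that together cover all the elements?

2

S1 and S3 cover everything between them: the union {N0, N1, N2, N3, N4, N5, N6} is all of U.
No single group has all 7 elements (the largest, S2, has 6), so 2 is optimal.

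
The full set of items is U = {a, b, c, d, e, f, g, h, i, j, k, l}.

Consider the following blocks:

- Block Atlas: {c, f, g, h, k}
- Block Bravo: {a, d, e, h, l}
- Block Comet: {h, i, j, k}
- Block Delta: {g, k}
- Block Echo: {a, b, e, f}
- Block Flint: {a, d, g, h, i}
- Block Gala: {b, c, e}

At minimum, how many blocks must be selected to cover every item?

Atlas, Bravo, Comet, and Gala cover everything between them: the union {a, b, c, d, e, f, g, h, i, j, k, l} is all of U.
No 3 of the 7 blocks cover everything (all 35 combinations miss at least one item), so 4 is optimal.

4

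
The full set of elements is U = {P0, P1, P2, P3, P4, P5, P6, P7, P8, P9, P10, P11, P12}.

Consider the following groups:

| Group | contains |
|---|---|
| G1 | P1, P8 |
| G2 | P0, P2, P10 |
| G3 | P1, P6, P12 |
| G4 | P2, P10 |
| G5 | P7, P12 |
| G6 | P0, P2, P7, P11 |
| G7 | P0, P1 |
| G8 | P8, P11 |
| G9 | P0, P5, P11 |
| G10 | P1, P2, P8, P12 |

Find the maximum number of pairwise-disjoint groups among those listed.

4

G1, G4, G5, G9 are pairwise disjoint (G1={P1,P8}; G4={P2,P10}; G5={P7,P12}; G9={P0,P5,P11}).
Every remaining group overlaps one of these, and no 5 of the listed groups are pairwise disjoint, so 4 is the maximum.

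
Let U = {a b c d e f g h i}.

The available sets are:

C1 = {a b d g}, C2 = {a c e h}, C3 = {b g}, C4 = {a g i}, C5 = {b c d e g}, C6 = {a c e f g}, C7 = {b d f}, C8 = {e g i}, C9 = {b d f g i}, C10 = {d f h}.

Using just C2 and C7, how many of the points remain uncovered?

2

Union of C2, C7 = {a, b, c, d, e, f, h}.
Not covered: g, i — 2 points.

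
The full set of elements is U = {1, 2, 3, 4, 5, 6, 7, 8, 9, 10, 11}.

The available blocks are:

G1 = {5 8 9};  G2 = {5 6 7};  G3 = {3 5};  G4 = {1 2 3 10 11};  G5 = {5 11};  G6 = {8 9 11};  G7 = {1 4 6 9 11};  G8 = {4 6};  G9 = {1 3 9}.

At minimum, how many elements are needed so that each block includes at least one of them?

4

The 4 elements {1, 5, 6, 9} hit every block.
No choice of 3 elements meets every block, so 4 is the minimum.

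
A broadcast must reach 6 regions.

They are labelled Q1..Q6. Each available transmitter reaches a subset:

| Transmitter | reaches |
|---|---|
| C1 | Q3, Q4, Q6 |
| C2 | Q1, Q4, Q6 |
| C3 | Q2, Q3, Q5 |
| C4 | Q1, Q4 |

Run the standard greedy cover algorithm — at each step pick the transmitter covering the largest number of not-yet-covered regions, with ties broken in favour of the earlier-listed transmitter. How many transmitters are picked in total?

3

Greedy: pick C1 (covers 3 new) → pick C3 (covers 2 new) → pick C2 (covers 1 new). Total picks: 3.
(The true minimum cover uses only 2 transmitters, so greedy is not optimal here.)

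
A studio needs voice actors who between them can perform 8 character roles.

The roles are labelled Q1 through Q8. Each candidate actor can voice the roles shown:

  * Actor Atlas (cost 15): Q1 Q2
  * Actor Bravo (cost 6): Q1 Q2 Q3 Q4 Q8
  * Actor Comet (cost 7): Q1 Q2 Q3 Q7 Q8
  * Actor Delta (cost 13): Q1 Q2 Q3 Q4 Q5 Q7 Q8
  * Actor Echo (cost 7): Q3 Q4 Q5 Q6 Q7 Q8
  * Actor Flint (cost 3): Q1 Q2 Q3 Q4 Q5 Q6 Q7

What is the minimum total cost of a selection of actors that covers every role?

Bravo, Flint together cover every role (Bravo ∪ Flint = {Q1, Q2, Q3, Q4, Q5, Q6, Q7, Q8}); total cost 6 + 3 = 9.
No covering selection has total cost below 9.

9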